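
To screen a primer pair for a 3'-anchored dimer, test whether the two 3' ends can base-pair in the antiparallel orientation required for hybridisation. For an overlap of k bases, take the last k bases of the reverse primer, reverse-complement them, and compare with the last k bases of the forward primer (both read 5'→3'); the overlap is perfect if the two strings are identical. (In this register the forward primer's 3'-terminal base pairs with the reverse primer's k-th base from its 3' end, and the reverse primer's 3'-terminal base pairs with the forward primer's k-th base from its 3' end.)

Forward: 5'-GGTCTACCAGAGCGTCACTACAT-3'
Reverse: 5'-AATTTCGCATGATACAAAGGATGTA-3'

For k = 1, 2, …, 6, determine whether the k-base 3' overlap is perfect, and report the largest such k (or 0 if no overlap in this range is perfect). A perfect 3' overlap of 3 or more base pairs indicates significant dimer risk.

Longest perfect overlap: 5 complementary base pairs; significant dimer risk (threshold 3).

Last 6 bases (5'→3') — forward …CTACAT, reverse …GATGTA.
Reverse complement of the reverse primer's last 6 bases: TACATC; its first k bases are the reverse complement of the reverse primer's last k bases, so a perfect k-base overlap needs the forward primer's last k bases to equal them.
Comparing (forward last k vs required): k=1: T vs T ✓; k=2: AT vs TA ✗; k=3: CAT vs TAC ✗; k=4: ACAT vs TACA ✗; k=5: TACAT vs TACAT ✓; k=6: CTACAT vs TACATC ✗.
Perfect overlaps at k = 1, 5; the largest is 5.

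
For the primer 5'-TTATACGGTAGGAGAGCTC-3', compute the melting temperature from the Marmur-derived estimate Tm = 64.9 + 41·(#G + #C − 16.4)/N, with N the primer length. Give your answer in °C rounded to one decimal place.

48.9°C

Base counts: A=5, T=5, G=6, C=3; G+C = 9, N = 19.
Tm = 64.9 + 41·(9 − 16.4)/19 = 64.9 + -303.40/19 = 48.9°C.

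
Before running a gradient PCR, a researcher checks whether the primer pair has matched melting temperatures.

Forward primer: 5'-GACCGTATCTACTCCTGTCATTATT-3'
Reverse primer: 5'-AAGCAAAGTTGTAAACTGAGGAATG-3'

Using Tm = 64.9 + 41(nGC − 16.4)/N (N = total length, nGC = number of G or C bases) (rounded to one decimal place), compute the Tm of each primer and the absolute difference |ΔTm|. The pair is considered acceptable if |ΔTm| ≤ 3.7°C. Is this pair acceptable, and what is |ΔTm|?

|ΔTm| = 1.6°C; the pair is acceptable.

Forward: G+C = 10, N = 25 → Tm = 64.9 + 41·(10 − 16.4)/25 = 54.4°C.
Reverse: G+C = 9, N = 25 → Tm = 64.9 + 41·(9 − 16.4)/25 = 52.8°C.
|ΔTm| = |54.4 − 52.8| = 1.6°C, ≤ 3.7°C.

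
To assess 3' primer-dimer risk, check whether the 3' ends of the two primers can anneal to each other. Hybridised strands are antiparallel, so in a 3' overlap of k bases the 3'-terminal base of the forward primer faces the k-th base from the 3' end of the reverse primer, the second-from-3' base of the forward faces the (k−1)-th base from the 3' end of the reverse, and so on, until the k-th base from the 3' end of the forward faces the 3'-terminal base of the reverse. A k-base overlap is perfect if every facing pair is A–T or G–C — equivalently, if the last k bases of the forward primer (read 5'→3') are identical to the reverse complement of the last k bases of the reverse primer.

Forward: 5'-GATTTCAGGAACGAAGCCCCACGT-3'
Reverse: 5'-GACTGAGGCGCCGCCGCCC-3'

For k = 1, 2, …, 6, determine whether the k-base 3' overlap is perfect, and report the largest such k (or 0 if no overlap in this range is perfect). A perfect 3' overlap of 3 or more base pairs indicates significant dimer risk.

Last 6 bases (5'→3') — forward …CCACGT, reverse …CCGCCC.
Reverse complement of the reverse primer's last 6 bases: GGGCGG; its first k bases are the reverse complement of the reverse primer's last k bases, so a perfect k-base overlap needs the forward primer's last k bases to equal them.
Comparing (forward last k vs required): k=1: T vs G ✗; k=2: GT vs GG ✗; k=3: CGT vs GGG ✗; k=4: ACGT vs GGGC ✗; k=5: CACGT vs GGGCG ✗; k=6: CCACGT vs GGGCGG ✗.
No overlap length from 1 to 6 is perfect, so the longest perfect 3' overlap is 0.

Longest perfect overlap: 0 complementary base pairs; below the dimer-risk threshold (threshold 3).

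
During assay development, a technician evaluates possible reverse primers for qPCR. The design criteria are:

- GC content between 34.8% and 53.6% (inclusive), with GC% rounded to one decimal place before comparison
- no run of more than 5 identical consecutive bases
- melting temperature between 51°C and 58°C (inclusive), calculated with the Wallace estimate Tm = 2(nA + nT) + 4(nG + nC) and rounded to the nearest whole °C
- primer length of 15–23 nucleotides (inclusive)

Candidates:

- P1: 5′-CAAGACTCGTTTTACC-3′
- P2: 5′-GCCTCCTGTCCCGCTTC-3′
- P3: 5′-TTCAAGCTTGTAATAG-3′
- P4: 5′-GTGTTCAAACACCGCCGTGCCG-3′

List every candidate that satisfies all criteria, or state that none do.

P1 (16 nt, A=4 T=5 G=2 C=5): GC 7/16 = 43.8% ✓; longest run = 4 ✓; Tm = 2·9 + 4·7 = 46°C, outside 51–58°C ✗; length 16 ✓ — fails.
P2 (17 nt, A=0 T=5 G=3 C=9): GC 12/17 = 70.6%, outside 34.8–53.6% ✗; longest run = 3 ✓; Tm = 2·5 + 4·12 = 58°C ✓; length 17 ✓ — fails.
P3 (16 nt, A=5 T=6 G=3 C=2): GC 5/16 = 31.3%, outside 34.8–53.6% ✗; longest run = 2 ✓; Tm = 2·11 + 4·5 = 42°C, outside 51–58°C ✗; length 16 ✓ — fails.
P4 (22 nt, A=4 T=4 G=6 C=8): GC 14/22 = 63.6%, outside 34.8–53.6% ✗; longest run = 3 ✓; Tm = 2·8 + 4·14 = 72°C, outside 51–58°C ✗; length 22 ✓ — fails.

None of the candidates satisfy all criteria.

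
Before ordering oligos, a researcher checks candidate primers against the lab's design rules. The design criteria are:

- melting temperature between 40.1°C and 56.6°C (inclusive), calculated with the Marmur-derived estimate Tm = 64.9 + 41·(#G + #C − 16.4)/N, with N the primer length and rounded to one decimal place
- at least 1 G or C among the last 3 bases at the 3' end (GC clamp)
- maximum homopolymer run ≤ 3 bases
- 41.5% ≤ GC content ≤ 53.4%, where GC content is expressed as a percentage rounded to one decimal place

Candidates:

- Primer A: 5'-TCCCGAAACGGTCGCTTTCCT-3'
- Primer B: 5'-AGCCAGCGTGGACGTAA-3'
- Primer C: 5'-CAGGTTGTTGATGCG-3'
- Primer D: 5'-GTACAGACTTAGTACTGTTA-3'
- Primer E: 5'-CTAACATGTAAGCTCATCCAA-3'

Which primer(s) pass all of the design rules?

Primer A (21 nt, A=3 T=6 G=4 C=8): Tm = 64.9 + 41·(12 − 16.4)/21 = 56.3°C ✓; 3' end CCT has 2 G/C ✓; longest run = 3 ✓; GC 12/21 = 57.1%, outside 41.5–53.4% ✗ — fails.
Primer B (17 nt, A=5 T=2 G=6 C=4): Tm = 64.9 + 41·(10 − 16.4)/17 = 49.5°C ✓; 3' end TAA has 0 G/C, need ≥1 ✗; longest run = 2 ✓; GC 10/17 = 58.8%, outside 41.5–53.4% ✗ — fails.
Primer C (15 nt, A=2 T=5 G=6 C=2): Tm = 64.9 + 41·(8 − 16.4)/15 = 41.9°C ✓; 3' end GCG has 3 G/C ✓; longest run = 2 ✓; GC 8/15 = 53.3% ✓ — passes.
Primer D (20 nt, A=6 T=7 G=4 C=3): Tm = 64.9 + 41·(7 − 16.4)/20 = 45.6°C ✓; 3' end TTA has 0 G/C, need ≥1 ✗; longest run = 2 ✓; GC 7/20 = 35.0%, outside 41.5–53.4% ✗ — fails.
Primer E (21 nt, A=8 T=5 G=2 C=6): Tm = 64.9 + 41·(8 − 16.4)/21 = 48.5°C ✓; 3' end CAA has 1 G/C ✓; longest run = 2 ✓; GC 8/21 = 38.1%, outside 41.5–53.4% ✗ — fails.

Primer C only.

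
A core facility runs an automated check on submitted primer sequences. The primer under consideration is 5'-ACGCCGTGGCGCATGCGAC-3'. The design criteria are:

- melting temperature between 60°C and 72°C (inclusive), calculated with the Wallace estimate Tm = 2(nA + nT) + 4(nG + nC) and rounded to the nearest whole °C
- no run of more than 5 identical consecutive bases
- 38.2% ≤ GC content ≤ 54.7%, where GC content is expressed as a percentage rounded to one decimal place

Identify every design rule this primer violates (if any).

Fails: GC content.

Base counts: A=3, T=2, G=7, C=7 (length 19).
Tm: Tm = 2·5 + 4·14 = 66°C ✓
homopolymer run: longest run = 2 ✓
GC content: GC 14/19 = 73.7%, outside 38.2–54.7% ✗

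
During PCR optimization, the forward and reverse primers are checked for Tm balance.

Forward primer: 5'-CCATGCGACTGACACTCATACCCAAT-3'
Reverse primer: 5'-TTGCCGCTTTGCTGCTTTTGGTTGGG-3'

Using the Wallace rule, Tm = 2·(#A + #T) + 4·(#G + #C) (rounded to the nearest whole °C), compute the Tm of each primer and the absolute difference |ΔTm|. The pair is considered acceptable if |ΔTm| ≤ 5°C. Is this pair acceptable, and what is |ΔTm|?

Forward: A=8 T=5 G=3 C=10 → Tm = 2·13 + 4·13 = 78°C.
Reverse: A=0 T=12 G=9 C=5 → Tm = 2·12 + 4·14 = 80°C.
|ΔTm| = |78 − 80| = 2°C, ≤ 5°C.

|ΔTm| = 2°C; the pair is acceptable.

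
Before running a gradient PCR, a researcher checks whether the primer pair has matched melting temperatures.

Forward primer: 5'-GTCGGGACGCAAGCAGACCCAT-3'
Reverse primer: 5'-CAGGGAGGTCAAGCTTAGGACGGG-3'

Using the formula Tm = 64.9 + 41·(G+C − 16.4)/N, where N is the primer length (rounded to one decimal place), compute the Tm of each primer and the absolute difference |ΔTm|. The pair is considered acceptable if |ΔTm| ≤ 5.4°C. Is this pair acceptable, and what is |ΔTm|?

Forward: G+C = 14, N = 22 → Tm = 64.9 + 41·(14 − 16.4)/22 = 60.4°C.
Reverse: G+C = 15, N = 24 → Tm = 64.9 + 41·(15 − 16.4)/24 = 62.5°C.
|ΔTm| = |60.4 − 62.5| = 2.1°C, ≤ 5.4°C.

|ΔTm| = 2.1°C; the pair is acceptable.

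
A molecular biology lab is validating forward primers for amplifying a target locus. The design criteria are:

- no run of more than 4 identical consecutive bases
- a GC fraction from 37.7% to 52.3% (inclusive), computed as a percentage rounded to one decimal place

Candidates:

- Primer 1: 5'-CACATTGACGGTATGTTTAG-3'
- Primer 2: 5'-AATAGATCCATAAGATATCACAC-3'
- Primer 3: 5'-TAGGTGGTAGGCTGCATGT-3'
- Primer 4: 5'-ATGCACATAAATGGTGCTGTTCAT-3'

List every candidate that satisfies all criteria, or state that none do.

Primer 1 only.

Primer 1 (20 nt, A=5 T=7 G=5 C=3): longest run = 3 ✓; GC 8/20 = 40.0% ✓ — passes.
Primer 2 (23 nt, A=11 T=5 G=2 C=5): longest run = 2 ✓; GC 7/23 = 30.4%, outside 37.7–52.3% ✗ — fails.
Primer 3 (19 nt, A=3 T=6 G=8 C=2): longest run = 2 ✓; GC 10/19 = 52.6%, outside 37.7–52.3% ✗ — fails.
Primer 4 (24 nt, A=7 T=8 G=5 C=4): longest run = 3 ✓; GC 9/24 = 37.5%, outside 37.7–52.3% ✗ — fails.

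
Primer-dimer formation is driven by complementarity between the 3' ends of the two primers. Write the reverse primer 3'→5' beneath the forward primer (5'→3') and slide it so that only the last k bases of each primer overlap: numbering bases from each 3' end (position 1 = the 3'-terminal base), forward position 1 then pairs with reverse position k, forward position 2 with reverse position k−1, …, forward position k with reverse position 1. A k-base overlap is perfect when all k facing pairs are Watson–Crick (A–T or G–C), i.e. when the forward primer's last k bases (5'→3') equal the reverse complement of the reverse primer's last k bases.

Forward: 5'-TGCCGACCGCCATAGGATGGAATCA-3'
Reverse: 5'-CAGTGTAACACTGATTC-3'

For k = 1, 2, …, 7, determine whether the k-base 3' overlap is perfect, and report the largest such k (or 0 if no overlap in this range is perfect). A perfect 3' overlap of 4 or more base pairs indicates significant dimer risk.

Last 7 bases (5'→3') — forward …GGAATCA, reverse …CTGATTC.
Reverse complement of the reverse primer's last 7 bases: GAATCAG; its first k bases are the reverse complement of the reverse primer's last k bases, so a perfect k-base overlap needs the forward primer's last k bases to equal them.
Comparing (forward last k vs required): k=1: A vs G ✗; k=2: CA vs GA ✗; k=3: TCA vs GAA ✗; k=4: ATCA vs GAAT ✗; k=5: AATCA vs GAATC ✗; k=6: GAATCA vs GAATCA ✓; k=7: GGAATCA vs GAATCAG ✗.
Only k = 6 is perfect, so the longest perfect 3' overlap is 6.

Longest perfect overlap: 6 complementary base pairs; significant dimer risk (threshold 4).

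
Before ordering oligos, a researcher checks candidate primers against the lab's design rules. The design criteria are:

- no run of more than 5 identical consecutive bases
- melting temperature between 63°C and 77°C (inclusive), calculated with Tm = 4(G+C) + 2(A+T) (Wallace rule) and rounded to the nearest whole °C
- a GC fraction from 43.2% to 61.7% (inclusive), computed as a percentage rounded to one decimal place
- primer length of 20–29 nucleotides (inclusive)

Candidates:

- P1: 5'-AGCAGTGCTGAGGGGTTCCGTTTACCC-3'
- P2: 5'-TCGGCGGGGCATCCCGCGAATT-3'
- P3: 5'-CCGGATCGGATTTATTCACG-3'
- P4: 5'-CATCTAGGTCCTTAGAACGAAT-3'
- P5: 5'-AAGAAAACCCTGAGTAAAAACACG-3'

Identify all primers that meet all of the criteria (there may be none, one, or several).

P1 (27 nt, A=4 T=7 G=9 C=7): longest run = 4 ✓; Tm = 2·11 + 4·16 = 86°C, outside 63–77°C ✗; GC 16/27 = 59.3% ✓; length 27 ✓ — fails.
P2 (22 nt, A=3 T=4 G=8 C=7): longest run = 4 ✓; Tm = 2·7 + 4·15 = 74°C ✓; GC 15/22 = 68.2%, outside 43.2–61.7% ✗; length 22 ✓ — fails.
P3 (20 nt, A=4 T=6 G=5 C=5): longest run = 3 ✓; Tm = 2·10 + 4·10 = 60°C, outside 63–77°C ✗; GC 10/20 = 50.0% ✓; length 20 ✓ — fails.
P4 (22 nt, A=7 T=6 G=4 C=5): longest run = 2 ✓; Tm = 2·13 + 4·9 = 62°C, outside 63–77°C ✗; GC 9/22 = 40.9%, outside 43.2–61.7% ✗; length 22 ✓ — fails.
P5 (24 nt, A=13 T=2 G=4 C=5): longest run = 5 ✓; Tm = 2·15 + 4·9 = 66°C ✓; GC 9/24 = 37.5%, outside 43.2–61.7% ✗; length 24 ✓ — fails.

None of the candidates satisfy all criteria.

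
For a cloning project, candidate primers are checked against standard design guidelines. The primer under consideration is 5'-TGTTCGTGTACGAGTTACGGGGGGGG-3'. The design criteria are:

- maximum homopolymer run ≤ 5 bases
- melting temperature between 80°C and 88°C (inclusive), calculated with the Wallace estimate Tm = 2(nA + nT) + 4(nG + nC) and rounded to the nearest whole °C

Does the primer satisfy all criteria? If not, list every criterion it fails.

Fails: homopolymer run.

Base counts: A=3, T=7, G=13, C=3 (length 26).
homopolymer run: longest run = 8, exceeds 5 ✗
Tm: Tm = 2·10 + 4·16 = 84°C ✓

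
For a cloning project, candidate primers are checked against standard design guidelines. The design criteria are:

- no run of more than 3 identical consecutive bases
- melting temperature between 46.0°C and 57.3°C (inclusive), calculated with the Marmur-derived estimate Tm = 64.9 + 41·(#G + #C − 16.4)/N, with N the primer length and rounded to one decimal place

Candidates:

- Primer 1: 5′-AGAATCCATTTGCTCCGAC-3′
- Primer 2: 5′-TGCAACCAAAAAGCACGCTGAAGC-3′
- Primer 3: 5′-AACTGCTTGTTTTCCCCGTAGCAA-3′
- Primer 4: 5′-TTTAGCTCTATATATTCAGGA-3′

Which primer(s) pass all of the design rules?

Primer 1 (19 nt, A=5 T=5 G=3 C=6): longest run = 3 ✓; Tm = 64.9 + 41·(9 − 16.4)/19 = 48.9°C ✓ — passes.
Primer 2 (24 nt, A=10 T=2 G=5 C=7): longest run = 5, exceeds 3 ✗; Tm = 64.9 + 41·(12 − 16.4)/24 = 57.4°C, outside 46.0–57.3°C ✗ — fails.
Primer 3 (24 nt, A=5 T=8 G=4 C=7): longest run = 4, exceeds 3 ✗; Tm = 64.9 + 41·(11 − 16.4)/24 = 55.7°C ✓ — fails.
Primer 4 (21 nt, A=6 T=9 G=3 C=3): longest run = 3 ✓; Tm = 64.9 + 41·(6 − 16.4)/21 = 44.6°C, outside 46.0–57.3°C ✗ — fails.

Primer 1 only.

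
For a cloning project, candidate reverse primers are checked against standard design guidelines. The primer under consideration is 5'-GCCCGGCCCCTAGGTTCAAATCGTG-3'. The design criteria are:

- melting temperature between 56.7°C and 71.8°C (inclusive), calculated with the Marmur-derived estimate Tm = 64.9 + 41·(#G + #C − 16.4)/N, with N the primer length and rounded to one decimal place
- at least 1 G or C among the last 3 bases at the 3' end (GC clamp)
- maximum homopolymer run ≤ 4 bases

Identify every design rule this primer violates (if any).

Base counts: A=4, T=5, G=7, C=9 (length 25).
Tm: Tm = 64.9 + 41·(16 − 16.4)/25 = 64.2°C ✓
GC clamp: 3' end GTG has 2 G/C ✓
homopolymer run: longest run = 4 ✓

Meets all criteria.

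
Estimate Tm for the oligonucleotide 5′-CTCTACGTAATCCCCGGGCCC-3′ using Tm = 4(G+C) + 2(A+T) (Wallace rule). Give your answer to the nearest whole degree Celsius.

70°C

Base counts: A=3, T=4, G=4, C=10 (length 21).
Tm = 2·(3+4) + 4·(4+10) = 2·7 + 4·14 = 14 + 56 = 70°C.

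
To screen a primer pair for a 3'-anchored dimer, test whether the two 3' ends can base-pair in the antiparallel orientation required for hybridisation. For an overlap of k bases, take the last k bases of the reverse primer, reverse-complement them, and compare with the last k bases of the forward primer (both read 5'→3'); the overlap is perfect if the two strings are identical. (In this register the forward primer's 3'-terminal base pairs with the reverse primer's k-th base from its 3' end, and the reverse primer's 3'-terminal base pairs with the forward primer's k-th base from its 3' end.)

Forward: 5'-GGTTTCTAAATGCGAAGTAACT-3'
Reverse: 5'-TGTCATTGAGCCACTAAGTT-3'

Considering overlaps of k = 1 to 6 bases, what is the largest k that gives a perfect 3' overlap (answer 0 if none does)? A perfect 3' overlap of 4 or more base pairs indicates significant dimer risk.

Longest perfect overlap: 4 complementary base pairs; significant dimer risk (threshold 4).

Last 6 bases (5'→3') — forward …GTAACT, reverse …TAAGTT.
Reverse complement of the reverse primer's last 6 bases: AACTTA; its first k bases are the reverse complement of the reverse primer's last k bases, so a perfect k-base overlap needs the forward primer's last k bases to equal them.
Comparing (forward last k vs required): k=1: T vs A ✗; k=2: CT vs AA ✗; k=3: ACT vs AAC ✗; k=4: AACT vs AACT ✓; k=5: TAACT vs AACTT ✗; k=6: GTAACT vs AACTTA ✗.
Only k = 4 is perfect, so the longest perfect 3' overlap is 4.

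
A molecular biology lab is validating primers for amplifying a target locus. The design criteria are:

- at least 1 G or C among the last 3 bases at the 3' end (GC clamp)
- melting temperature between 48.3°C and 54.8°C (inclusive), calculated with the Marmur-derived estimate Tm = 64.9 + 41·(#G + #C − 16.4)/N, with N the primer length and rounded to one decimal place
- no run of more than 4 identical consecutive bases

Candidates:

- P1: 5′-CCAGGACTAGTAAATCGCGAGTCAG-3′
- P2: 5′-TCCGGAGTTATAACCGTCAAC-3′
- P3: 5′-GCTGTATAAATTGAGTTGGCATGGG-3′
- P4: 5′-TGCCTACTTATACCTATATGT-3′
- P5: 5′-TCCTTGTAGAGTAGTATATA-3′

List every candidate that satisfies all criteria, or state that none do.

P2 only.

P1 (25 nt, A=8 T=4 G=7 C=6): 3' end CAG has 2 G/C ✓; Tm = 64.9 + 41·(13 − 16.4)/25 = 59.3°C, outside 48.3–54.8°C ✗; longest run = 3 ✓ — fails.
P2 (21 nt, A=6 T=5 G=4 C=6): 3' end AAC has 1 G/C ✓; Tm = 64.9 + 41·(10 − 16.4)/21 = 52.4°C ✓; longest run = 2 ✓ — passes.
P3 (25 nt, A=6 T=8 G=9 C=2): 3' end GGG has 3 G/C ✓; Tm = 64.9 + 41·(11 − 16.4)/25 = 56.0°C, outside 48.3–54.8°C ✗; longest run = 3 ✓ — fails.
P4 (21 nt, A=5 T=9 G=2 C=5): 3' end TGT has 1 G/C ✓; Tm = 64.9 + 41·(7 − 16.4)/21 = 46.5°C, outside 48.3–54.8°C ✗; longest run = 2 ✓ — fails.
P5 (20 nt, A=6 T=8 G=4 C=2): 3' end ATA has 0 G/C, need ≥1 ✗; Tm = 64.9 + 41·(6 − 16.4)/20 = 43.6°C, outside 48.3–54.8°C ✗; longest run = 2 ✓ — fails.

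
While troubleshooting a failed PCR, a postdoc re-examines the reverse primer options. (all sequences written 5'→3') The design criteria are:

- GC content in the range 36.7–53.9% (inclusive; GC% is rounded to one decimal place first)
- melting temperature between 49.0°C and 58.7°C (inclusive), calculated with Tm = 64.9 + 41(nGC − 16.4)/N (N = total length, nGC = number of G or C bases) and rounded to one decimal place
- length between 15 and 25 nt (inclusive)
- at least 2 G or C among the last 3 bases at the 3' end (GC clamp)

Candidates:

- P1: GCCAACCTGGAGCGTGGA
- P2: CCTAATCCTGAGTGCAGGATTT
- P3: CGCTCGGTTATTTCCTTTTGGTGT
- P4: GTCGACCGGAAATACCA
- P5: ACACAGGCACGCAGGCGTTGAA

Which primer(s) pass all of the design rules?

None of the candidates satisfy all criteria.

P1 (18 nt, A=4 T=2 G=7 C=5): GC 12/18 = 66.7%, outside 36.7–53.9% ✗; Tm = 64.9 + 41·(12 − 16.4)/18 = 54.9°C ✓; length 18 ✓; 3' end GGA has 2 G/C ✓ — fails.
P2 (22 nt, A=5 T=7 G=5 C=5): GC 10/22 = 45.5% ✓; Tm = 64.9 + 41·(10 − 16.4)/22 = 53.0°C ✓; length 22 ✓; 3' end TTT has 0 G/C, need ≥2 ✗ — fails.
P3 (24 nt, A=1 T=12 G=6 C=5): GC 11/24 = 45.8% ✓; Tm = 64.9 + 41·(11 − 16.4)/24 = 55.7°C ✓; length 24 ✓; 3' end TGT has 1 G/C, need ≥2 ✗ — fails.
P4 (17 nt, A=6 T=2 G=4 C=5): GC 9/17 = 52.9% ✓; Tm = 64.9 + 41·(9 − 16.4)/17 = 47.1°C, outside 49.0–58.7°C ✗; length 17 ✓; 3' end CCA has 2 G/C ✓ — fails.
P5 (22 nt, A=7 T=2 G=7 C=6): GC 13/22 = 59.1%, outside 36.7–53.9% ✗; Tm = 64.9 + 41·(13 − 16.4)/22 = 58.6°C ✓; length 22 ✓; 3' end GAA has 1 G/C, need ≥2 ✗ — fails.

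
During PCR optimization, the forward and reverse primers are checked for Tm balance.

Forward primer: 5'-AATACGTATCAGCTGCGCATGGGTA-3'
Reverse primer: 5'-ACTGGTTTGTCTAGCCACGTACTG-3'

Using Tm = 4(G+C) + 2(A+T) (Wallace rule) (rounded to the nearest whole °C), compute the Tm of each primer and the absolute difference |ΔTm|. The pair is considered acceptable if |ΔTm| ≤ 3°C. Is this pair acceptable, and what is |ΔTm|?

|ΔTm| = 2°C; the pair is acceptable.

Forward: A=7 T=6 G=7 C=5 → Tm = 2·13 + 4·12 = 74°C.
Reverse: A=4 T=8 G=6 C=6 → Tm = 2·12 + 4·12 = 72°C.
|ΔTm| = |74 − 72| = 2°C, ≤ 3°C.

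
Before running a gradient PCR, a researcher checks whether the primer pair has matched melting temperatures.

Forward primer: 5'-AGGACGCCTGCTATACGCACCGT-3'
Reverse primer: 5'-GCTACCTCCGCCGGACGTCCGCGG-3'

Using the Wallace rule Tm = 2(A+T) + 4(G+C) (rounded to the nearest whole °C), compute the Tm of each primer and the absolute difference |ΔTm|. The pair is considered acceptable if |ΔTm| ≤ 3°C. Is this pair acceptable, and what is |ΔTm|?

|ΔTm| = 12°C; the pair is not acceptable.

Forward: A=5 T=4 G=6 C=8 → Tm = 2·9 + 4·14 = 74°C.
Reverse: A=2 T=3 G=8 C=11 → Tm = 2·5 + 4·19 = 86°C.
|ΔTm| = |74 − 86| = 12°C, > 3°C.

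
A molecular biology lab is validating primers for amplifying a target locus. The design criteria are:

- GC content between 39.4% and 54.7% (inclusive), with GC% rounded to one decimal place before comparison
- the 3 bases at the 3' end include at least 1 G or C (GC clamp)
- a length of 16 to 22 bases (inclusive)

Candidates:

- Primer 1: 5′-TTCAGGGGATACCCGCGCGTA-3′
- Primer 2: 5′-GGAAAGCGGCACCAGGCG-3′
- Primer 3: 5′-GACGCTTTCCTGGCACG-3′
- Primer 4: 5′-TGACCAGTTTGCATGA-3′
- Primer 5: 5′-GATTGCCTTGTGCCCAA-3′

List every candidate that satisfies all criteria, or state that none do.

Primer 4 and Primer 5.

Primer 1 (21 nt, A=4 T=4 G=7 C=6): GC 13/21 = 61.9%, outside 39.4–54.7% ✗; 3' end GTA has 1 G/C ✓; length 21 ✓ — fails.
Primer 2 (18 nt, A=5 T=0 G=8 C=5): GC 13/18 = 72.2%, outside 39.4–54.7% ✗; 3' end GCG has 3 G/C ✓; length 18 ✓ — fails.
Primer 3 (17 nt, A=2 T=4 G=5 C=6): GC 11/17 = 64.7%, outside 39.4–54.7% ✗; 3' end ACG has 2 G/C ✓; length 17 ✓ — fails.
Primer 4 (16 nt, A=4 T=5 G=4 C=3): GC 7/16 = 43.8% ✓; 3' end TGA has 1 G/C ✓; length 16 ✓ — passes.
Primer 5 (17 nt, A=3 T=5 G=4 C=5): GC 9/17 = 52.9% ✓; 3' end CAA has 1 G/C ✓; length 17 ✓ — passes.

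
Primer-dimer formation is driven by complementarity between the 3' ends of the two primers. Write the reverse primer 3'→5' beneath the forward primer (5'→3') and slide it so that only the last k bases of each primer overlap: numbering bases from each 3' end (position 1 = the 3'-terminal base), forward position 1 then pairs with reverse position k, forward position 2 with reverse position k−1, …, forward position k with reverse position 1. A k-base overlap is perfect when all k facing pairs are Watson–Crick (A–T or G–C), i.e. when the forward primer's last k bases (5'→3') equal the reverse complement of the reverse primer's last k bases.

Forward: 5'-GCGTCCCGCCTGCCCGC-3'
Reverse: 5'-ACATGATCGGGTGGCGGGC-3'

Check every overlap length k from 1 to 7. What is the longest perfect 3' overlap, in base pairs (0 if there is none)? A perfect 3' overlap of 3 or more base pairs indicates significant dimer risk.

Last 7 bases (5'→3') — forward …TGCCCGC, reverse …GGCGGGC.
Reverse complement of the reverse primer's last 7 bases: GCCCGCC; its first k bases are the reverse complement of the reverse primer's last k bases, so a perfect k-base overlap needs the forward primer's last k bases to equal them.
Comparing (forward last k vs required): k=1: C vs G ✗; k=2: GC vs GC ✓; k=3: CGC vs GCC ✗; k=4: CCGC vs GCCC ✗; k=5: CCCGC vs GCCCG ✗; k=6: GCCCGC vs GCCCGC ✓; k=7: TGCCCGC vs GCCCGCC ✗.
Perfect overlaps at k = 2, 6; the largest is 6.

Longest perfect overlap: 6 complementary base pairs; significant dimer risk (threshold 3).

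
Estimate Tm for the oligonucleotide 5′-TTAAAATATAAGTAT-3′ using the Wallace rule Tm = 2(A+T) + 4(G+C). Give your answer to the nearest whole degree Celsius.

Base counts: A=8, T=6, G=1, C=0 (length 15).
Tm = 2·(8+6) + 4·(1+0) = 2·14 + 4·1 = 28 + 4 = 32°C.

32°C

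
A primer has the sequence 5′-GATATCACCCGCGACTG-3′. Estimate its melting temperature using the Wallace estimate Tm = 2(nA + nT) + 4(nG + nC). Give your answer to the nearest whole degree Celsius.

Base counts: A=4, T=3, G=4, C=6 (length 17).
Tm = 2·(4+3) + 4·(4+6) = 2·7 + 4·10 = 14 + 40 = 54°C.

54°C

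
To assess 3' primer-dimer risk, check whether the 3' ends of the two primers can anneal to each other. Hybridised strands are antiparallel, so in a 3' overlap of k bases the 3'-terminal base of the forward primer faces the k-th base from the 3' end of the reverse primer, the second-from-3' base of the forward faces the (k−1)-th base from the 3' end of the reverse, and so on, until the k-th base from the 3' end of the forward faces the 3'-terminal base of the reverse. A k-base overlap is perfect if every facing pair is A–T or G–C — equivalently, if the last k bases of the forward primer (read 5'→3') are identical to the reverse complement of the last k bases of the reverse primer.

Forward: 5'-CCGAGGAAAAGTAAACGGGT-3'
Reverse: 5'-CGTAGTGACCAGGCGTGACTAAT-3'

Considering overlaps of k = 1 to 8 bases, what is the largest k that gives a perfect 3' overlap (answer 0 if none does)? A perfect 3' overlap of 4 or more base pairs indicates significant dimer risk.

Last 8 bases (5'→3') — forward …AAACGGGT, reverse …TGACTAAT.
Reverse complement of the reverse primer's last 8 bases: ATTAGTCA; its first k bases are the reverse complement of the reverse primer's last k bases, so a perfect k-base overlap needs the forward primer's last k bases to equal them.
Comparing (forward last k vs required): k=1: T vs A ✗; k=2: GT vs AT ✗; k=3: GGT vs ATT ✗; k=4: GGGT vs ATTA ✗; k=5: CGGGT vs ATTAG ✗; k=6: ACGGGT vs ATTAGT ✗; k=7: AACGGGT vs ATTAGTC ✗; k=8: AAACGGGT vs ATTAGTCA ✗.
No overlap length from 1 to 8 is perfect, so the longest perfect 3' overlap is 0.

Longest perfect overlap: 0 complementary base pairs; below the dimer-risk threshold (threshold 4).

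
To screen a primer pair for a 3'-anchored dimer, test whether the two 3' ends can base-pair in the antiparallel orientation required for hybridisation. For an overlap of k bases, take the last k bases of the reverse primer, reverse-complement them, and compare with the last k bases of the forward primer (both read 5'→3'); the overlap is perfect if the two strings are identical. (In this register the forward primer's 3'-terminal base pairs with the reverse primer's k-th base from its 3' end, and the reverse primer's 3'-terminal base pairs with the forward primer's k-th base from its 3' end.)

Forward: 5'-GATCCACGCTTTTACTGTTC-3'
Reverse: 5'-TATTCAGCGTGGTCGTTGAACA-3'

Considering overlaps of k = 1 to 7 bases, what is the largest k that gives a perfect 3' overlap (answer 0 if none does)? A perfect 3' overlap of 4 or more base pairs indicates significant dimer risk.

Longest perfect overlap: 5 complementary base pairs; significant dimer risk (threshold 4).

Last 7 bases (5'→3') — forward …ACTGTTC, reverse …TTGAACA.
Reverse complement of the reverse primer's last 7 bases: TGTTCAA; its first k bases are the reverse complement of the reverse primer's last k bases, so a perfect k-base overlap needs the forward primer's last k bases to equal them.
Comparing (forward last k vs required): k=1: C vs T ✗; k=2: TC vs TG ✗; k=3: TTC vs TGT ✗; k=4: GTTC vs TGTT ✗; k=5: TGTTC vs TGTTC ✓; k=6: CTGTTC vs TGTTCA ✗; k=7: ACTGTTC vs TGTTCAA ✗.
Only k = 5 is perfect, so the longest perfect 3' overlap is 5.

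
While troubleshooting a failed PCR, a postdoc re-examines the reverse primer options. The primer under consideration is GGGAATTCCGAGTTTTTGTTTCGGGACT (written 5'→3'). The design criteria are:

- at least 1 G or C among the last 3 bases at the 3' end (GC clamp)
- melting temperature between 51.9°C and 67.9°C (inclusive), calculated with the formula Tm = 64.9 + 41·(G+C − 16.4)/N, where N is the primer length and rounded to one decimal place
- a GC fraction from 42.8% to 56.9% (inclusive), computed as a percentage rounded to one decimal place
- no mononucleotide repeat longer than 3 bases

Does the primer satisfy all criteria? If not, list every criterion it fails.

Fails: homopolymer run.

Base counts: A=4, T=11, G=9, C=4 (length 28).
GC clamp: 3' end ACT has 1 G/C ✓
Tm: Tm = 64.9 + 41·(13 − 16.4)/28 = 59.9°C ✓
GC content: GC 13/28 = 46.4% ✓
homopolymer run: longest run = 5, exceeds 3 ✗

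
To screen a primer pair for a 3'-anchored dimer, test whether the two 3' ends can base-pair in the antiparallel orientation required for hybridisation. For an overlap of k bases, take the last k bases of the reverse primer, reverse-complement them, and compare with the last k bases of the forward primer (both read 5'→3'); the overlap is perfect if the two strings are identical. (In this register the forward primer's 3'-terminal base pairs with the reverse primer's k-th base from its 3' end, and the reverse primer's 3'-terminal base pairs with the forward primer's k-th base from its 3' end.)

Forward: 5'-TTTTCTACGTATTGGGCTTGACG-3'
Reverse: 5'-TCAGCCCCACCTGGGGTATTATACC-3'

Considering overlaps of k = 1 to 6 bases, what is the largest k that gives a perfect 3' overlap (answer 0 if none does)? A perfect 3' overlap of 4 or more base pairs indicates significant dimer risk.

Longest perfect overlap: 1 complementary base pair; below the dimer-risk threshold (threshold 4).

Last 6 bases (5'→3') — forward …TTGACG, reverse …TATACC.
Reverse complement of the reverse primer's last 6 bases: GGTATA; its first k bases are the reverse complement of the reverse primer's last k bases, so a perfect k-base overlap needs the forward primer's last k bases to equal them.
Comparing (forward last k vs required): k=1: G vs G ✓; k=2: CG vs GG ✗; k=3: ACG vs GGT ✗; k=4: GACG vs GGTA ✗; k=5: TGACG vs GGTAT ✗; k=6: TTGACG vs GGTATA ✗.
Only k = 1 is perfect, so the longest perfect 3' overlap is 1.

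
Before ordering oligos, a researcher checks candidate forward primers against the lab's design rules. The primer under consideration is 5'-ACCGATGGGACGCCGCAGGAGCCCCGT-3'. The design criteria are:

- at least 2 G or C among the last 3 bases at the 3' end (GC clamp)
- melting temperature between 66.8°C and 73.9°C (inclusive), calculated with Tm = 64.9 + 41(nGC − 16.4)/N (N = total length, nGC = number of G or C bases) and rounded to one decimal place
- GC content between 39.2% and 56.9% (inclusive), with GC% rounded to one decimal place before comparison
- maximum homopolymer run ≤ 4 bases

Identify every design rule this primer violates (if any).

Base counts: A=5, T=2, G=10, C=10 (length 27).
GC clamp: 3' end CGT has 2 G/C ✓
Tm: Tm = 64.9 + 41·(20 − 16.4)/27 = 70.4°C ✓
GC content: GC 20/27 = 74.1%, outside 39.2–56.9% ✗
homopolymer run: longest run = 4 ✓

Fails: GC content.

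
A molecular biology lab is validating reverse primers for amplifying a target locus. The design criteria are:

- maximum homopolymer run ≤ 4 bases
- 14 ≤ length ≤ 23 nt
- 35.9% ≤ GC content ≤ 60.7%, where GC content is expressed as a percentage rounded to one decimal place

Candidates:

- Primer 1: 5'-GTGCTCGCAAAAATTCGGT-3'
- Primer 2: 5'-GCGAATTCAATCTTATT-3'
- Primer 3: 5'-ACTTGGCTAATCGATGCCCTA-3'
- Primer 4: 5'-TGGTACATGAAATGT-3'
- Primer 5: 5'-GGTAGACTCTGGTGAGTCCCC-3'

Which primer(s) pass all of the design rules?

Primer 1 (19 nt, A=5 T=5 G=5 C=4): longest run = 5, exceeds 4 ✗; length 19 ✓; GC 9/19 = 47.4% ✓ — fails.
Primer 2 (17 nt, A=5 T=7 G=2 C=3): longest run = 2 ✓; length 17 ✓; GC 5/17 = 29.4%, outside 35.9–60.7% ✗ — fails.
Primer 3 (21 nt, A=5 T=6 G=4 C=6): longest run = 3 ✓; length 21 ✓; GC 10/21 = 47.6% ✓ — passes.
Primer 4 (15 nt, A=5 T=5 G=4 C=1): longest run = 3 ✓; length 15 ✓; GC 5/15 = 33.3%, outside 35.9–60.7% ✗ — fails.
Primer 5 (21 nt, A=3 T=5 G=7 C=6): longest run = 4 ✓; length 21 ✓; GC 13/21 = 61.9%, outside 35.9–60.7% ✗ — fails.

Primer 3 only.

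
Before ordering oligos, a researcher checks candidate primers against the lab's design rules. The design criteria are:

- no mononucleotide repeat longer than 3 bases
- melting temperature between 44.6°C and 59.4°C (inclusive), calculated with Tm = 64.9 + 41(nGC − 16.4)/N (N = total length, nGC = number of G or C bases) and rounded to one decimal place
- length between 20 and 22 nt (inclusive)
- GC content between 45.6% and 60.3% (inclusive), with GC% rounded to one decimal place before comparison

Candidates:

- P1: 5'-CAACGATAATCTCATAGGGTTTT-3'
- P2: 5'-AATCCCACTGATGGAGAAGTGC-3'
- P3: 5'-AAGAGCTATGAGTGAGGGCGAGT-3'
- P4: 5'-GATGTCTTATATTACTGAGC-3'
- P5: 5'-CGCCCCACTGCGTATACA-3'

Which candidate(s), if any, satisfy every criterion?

P1 (23 nt, A=7 T=8 G=4 C=4): longest run = 4, exceeds 3 ✗; Tm = 64.9 + 41·(8 − 16.4)/23 = 49.9°C ✓; length 23, outside 20–22 ✗; GC 8/23 = 34.8%, outside 45.6–60.3% ✗ — fails.
P2 (22 nt, A=7 T=4 G=6 C=5): longest run = 3 ✓; Tm = 64.9 + 41·(11 − 16.4)/22 = 54.8°C ✓; length 22 ✓; GC 11/22 = 50.0% ✓ — passes.
P3 (23 nt, A=7 T=4 G=10 C=2): longest run = 3 ✓; Tm = 64.9 + 41·(12 − 16.4)/23 = 57.1°C ✓; length 23, outside 20–22 ✗; GC 12/23 = 52.2% ✓ — fails.
P4 (20 nt, A=5 T=8 G=4 C=3): longest run = 2 ✓; Tm = 64.9 + 41·(7 − 16.4)/20 = 45.6°C ✓; length 20 ✓; GC 7/20 = 35.0%, outside 45.6–60.3% ✗ — fails.
P5 (18 nt, A=4 T=3 G=3 C=8): longest run = 4, exceeds 3 ✗; Tm = 64.9 + 41·(11 − 16.4)/18 = 52.6°C ✓; length 18, outside 20–22 ✗; GC 11/18 = 61.1%, outside 45.6–60.3% ✗ — fails.

P2 only.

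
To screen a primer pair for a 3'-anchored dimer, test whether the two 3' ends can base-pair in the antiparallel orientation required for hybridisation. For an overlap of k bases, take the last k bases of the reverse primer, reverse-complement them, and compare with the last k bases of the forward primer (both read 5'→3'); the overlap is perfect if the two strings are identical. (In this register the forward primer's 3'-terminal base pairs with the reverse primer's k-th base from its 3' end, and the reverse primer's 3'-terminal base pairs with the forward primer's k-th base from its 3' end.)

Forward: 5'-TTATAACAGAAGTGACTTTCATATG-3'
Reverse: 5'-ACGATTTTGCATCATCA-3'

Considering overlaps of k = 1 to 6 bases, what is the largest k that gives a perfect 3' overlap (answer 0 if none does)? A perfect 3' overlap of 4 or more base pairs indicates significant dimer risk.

Last 6 bases (5'→3') — forward …CATATG, reverse …TCATCA.
Reverse complement of the reverse primer's last 6 bases: TGATGA; its first k bases are the reverse complement of the reverse primer's last k bases, so a perfect k-base overlap needs the forward primer's last k bases to equal them.
Comparing (forward last k vs required): k=1: G vs T ✗; k=2: TG vs TG ✓; k=3: ATG vs TGA ✗; k=4: TATG vs TGAT ✗; k=5: ATATG vs TGATG ✗; k=6: CATATG vs TGATGA ✗.
Only k = 2 is perfect, so the longest perfect 3' overlap is 2.

Longest perfect overlap: 2 complementary base pairs; below the dimer-risk threshold (threshold 4).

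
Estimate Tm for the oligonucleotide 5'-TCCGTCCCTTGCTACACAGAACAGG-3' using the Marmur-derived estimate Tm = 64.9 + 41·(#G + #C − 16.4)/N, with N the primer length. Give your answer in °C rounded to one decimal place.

Base counts: A=6, T=5, G=5, C=9; G+C = 14, N = 25.
Tm = 64.9 + 41·(14 − 16.4)/25 = 64.9 + -98.40/25 = 61.0°C.

61.0°C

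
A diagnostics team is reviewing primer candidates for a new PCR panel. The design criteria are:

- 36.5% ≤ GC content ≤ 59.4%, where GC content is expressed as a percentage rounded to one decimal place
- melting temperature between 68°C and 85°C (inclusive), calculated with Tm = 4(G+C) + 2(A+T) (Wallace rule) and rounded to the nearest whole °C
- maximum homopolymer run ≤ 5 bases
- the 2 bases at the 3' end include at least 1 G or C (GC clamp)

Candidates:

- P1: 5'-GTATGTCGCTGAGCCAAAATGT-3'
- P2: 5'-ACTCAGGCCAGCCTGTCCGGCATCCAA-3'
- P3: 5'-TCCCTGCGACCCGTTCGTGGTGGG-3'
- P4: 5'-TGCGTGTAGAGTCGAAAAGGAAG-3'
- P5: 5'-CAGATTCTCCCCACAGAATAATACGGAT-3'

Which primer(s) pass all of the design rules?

P4 only.

P1 (22 nt, A=6 T=6 G=6 C=4): GC 10/22 = 45.5% ✓; Tm = 2·12 + 4·10 = 64°C, outside 68–85°C ✗; longest run = 4 ✓; 3' end GT has 1 G/C ✓ — fails.
P2 (27 nt, A=6 T=4 G=6 C=11): GC 17/27 = 63.0%, outside 36.5–59.4% ✗; Tm = 2·10 + 4·17 = 88°C, outside 68–85°C ✗; longest run = 2 ✓; 3' end AA has 0 G/C, need ≥1 ✗ — fails.
P3 (24 nt, A=1 T=6 G=9 C=8): GC 17/24 = 70.8%, outside 36.5–59.4% ✗; Tm = 2·7 + 4·17 = 82°C ✓; longest run = 3 ✓; 3' end GG has 2 G/C ✓ — fails.
P4 (23 nt, A=8 T=4 G=9 C=2): GC 11/23 = 47.8% ✓; Tm = 2·12 + 4·11 = 68°C ✓; longest run = 4 ✓; 3' end AG has 1 G/C ✓ — passes.
P5 (28 nt, A=10 T=6 G=4 C=8): GC 12/28 = 42.9% ✓; Tm = 2·16 + 4·12 = 80°C ✓; longest run = 4 ✓; 3' end AT has 0 G/C, need ≥1 ✗ — fails.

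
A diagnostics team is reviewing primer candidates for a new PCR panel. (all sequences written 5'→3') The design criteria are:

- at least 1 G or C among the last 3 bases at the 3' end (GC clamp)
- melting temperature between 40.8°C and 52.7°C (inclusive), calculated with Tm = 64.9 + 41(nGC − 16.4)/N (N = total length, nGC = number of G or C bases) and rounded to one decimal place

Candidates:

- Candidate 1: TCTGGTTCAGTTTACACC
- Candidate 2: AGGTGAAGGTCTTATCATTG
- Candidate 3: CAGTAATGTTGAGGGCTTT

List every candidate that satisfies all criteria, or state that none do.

Candidate 1 and Candidate 2.

Candidate 1 (18 nt, A=3 T=7 G=3 C=5): 3' end ACC has 2 G/C ✓; Tm = 64.9 + 41·(8 − 16.4)/18 = 45.8°C ✓ — passes.
Candidate 2 (20 nt, A=5 T=7 G=6 C=2): 3' end TTG has 1 G/C ✓; Tm = 64.9 + 41·(8 − 16.4)/20 = 47.7°C ✓ — passes.
Candidate 3 (19 nt, A=4 T=7 G=6 C=2): 3' end TTT has 0 G/C, need ≥1 ✗; Tm = 64.9 + 41·(8 − 16.4)/19 = 46.8°C ✓ — fails.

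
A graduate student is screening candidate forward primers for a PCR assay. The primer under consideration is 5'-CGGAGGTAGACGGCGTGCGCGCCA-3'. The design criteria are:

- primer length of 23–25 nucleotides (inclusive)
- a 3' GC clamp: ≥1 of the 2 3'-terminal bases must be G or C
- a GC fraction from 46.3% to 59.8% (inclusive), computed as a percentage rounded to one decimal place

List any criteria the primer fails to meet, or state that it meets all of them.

Base counts: A=4, T=2, G=11, C=7 (length 24).
length: length 24 ✓
GC clamp: 3' end CA has 1 G/C ✓
GC content: GC 18/24 = 75.0%, outside 46.3–59.8% ✗

Fails: GC content.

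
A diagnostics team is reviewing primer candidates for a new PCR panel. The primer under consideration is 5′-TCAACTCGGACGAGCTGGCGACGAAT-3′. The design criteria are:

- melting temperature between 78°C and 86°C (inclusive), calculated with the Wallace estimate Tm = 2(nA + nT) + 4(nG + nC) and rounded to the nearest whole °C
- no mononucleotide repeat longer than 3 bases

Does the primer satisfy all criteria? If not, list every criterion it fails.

Meets all criteria.

Base counts: A=7, T=4, G=8, C=7 (length 26).
Tm: Tm = 2·11 + 4·15 = 82°C ✓
homopolymer run: longest run = 2 ✓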